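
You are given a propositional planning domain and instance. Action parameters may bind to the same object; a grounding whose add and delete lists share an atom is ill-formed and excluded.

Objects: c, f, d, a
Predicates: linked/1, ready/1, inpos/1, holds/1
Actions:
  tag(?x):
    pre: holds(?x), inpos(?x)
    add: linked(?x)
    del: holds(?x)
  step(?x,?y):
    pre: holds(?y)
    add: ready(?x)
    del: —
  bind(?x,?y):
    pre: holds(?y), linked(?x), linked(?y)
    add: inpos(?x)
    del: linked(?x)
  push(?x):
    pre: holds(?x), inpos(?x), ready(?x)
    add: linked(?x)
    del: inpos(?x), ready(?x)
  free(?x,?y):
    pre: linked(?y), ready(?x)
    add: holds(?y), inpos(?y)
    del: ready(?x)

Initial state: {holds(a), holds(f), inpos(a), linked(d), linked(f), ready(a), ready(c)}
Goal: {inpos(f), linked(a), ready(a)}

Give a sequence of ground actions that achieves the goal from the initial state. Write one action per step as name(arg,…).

1. tag(a)  →  {holds(f), inpos(a), linked(a), linked(d), linked(f), ready(a), ready(c)}
2. bind(f,f)  →  {holds(f), inpos(a), inpos(f), linked(a), linked(d), ready(a), ready(c)}

tag(a); bind(f,f)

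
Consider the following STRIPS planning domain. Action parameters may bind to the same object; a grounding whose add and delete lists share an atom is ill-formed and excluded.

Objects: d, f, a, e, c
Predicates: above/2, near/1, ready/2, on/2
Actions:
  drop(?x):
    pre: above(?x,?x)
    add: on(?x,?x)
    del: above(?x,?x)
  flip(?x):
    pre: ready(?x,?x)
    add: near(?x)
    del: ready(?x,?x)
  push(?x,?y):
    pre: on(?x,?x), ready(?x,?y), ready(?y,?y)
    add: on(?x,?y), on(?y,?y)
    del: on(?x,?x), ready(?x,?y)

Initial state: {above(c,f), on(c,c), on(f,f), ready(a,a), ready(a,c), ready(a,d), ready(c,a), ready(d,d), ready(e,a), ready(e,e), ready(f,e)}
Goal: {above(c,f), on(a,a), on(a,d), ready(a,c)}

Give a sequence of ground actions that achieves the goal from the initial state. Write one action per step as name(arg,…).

1. push(f,e)  →  {above(c,f), on(c,c), on(e,e), on(f,e), ready(a,a), ready(a,c), ready(a,d), ready(c,a), ready(d,d), ready(e,a), ready(e,e)}
2. push(e,a)  →  {above(c,f), on(a,a), on(c,c), on(e,a), on(f,e), ready(a,a), ready(a,c), ready(a,d), ready(c,a), ready(d,d), ready(e,e)}
3. push(a,d)  →  {above(c,f), on(a,d), on(c,c), on(d,d), on(e,a), on(f,e), ready(a,a), ready(a,c), ready(c,a), ready(d,d), ready(e,e)}
4. push(c,a)  →  {above(c,f), on(a,a), on(a,d), on(c,a), on(d,d), on(e,a), on(f,e), ready(a,a), ready(a,c), ready(d,d), ready(e,e)}

push(f,e); push(e,a); push(a,d); push(c,a)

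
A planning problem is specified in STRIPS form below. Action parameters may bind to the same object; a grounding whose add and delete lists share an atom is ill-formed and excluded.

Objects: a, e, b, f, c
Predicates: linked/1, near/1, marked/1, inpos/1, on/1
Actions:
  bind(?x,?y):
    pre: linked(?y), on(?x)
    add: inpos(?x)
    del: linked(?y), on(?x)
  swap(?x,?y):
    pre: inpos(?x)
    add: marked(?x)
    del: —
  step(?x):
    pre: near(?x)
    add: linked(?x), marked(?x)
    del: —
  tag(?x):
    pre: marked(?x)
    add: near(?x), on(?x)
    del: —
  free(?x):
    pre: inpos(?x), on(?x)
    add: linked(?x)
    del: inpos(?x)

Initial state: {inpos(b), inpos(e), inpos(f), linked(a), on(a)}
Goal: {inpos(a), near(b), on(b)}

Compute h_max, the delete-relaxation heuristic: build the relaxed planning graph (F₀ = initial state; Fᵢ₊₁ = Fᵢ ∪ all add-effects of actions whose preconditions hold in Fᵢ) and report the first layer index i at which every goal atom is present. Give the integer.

F0 = init (5 atoms)
F1 = F0 ∪ {inpos(a), marked(b), marked(e), marked(f)}  (9 atoms)
F2 = F1 ∪ {marked(a), near(b), near(e), near(f), on(b), on(e), on(f)}  (16 atoms)
goal ⊆ F2  ⇒  h_max = 2

2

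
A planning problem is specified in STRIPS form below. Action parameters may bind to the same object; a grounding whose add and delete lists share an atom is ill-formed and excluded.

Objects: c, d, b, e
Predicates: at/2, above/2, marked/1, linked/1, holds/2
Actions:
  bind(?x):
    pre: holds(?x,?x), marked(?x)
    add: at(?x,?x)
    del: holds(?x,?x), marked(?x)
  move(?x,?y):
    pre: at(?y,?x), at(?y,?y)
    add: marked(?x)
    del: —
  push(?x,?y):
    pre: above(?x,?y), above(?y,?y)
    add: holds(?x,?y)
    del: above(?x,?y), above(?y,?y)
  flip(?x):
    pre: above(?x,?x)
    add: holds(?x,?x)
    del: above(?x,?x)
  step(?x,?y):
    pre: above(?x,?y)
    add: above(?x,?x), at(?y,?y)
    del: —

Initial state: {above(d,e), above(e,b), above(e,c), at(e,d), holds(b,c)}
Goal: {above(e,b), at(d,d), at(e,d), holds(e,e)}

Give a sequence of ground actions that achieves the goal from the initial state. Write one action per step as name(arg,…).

1. step(d,e)  →  {above(d,d), above(d,e), above(e,b), above(e,c), at(e,d), at(e,e), holds(b,c)}
2. step(d,d)  →  {above(d,d), above(d,e), above(e,b), above(e,c), at(d,d), at(e,d), at(e,e), holds(b,c)}
3. step(e,c)  →  {above(d,d), above(d,e), above(e,b), above(e,c), above(e,e), at(c,c), at(d,d), at(e,d), at(e,e), holds(b,c)}
4. push(e,e)  →  {above(d,d), above(d,e), above(e,b), above(e,c), at(c,c), at(d,d), at(e,d), at(e,e), holds(b,c), holds(e,e)}

step(d,e); step(d,d); step(e,c); push(e,e)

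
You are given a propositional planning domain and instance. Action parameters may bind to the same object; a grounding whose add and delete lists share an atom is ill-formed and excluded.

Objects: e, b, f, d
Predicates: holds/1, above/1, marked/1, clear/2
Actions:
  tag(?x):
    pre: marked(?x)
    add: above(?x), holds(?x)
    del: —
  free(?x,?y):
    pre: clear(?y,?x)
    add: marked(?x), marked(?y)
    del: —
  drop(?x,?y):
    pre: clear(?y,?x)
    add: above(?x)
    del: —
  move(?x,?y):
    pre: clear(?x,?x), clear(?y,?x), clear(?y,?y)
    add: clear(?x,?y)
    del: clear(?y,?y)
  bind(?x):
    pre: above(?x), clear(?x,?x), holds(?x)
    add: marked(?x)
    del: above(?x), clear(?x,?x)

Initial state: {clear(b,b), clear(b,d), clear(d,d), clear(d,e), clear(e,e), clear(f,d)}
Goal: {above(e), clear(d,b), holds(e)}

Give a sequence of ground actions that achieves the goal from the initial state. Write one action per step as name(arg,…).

1. free(e,e)  →  {clear(b,b), clear(b,d), clear(d,d), clear(d,e), clear(e,e), clear(f,d), marked(e)}
2. tag(e)  →  {above(e), clear(b,b), clear(b,d), clear(d,d), clear(d,e), clear(e,e), clear(f,d), holds(e), marked(e)}
3. move(d,b)  →  {above(e), clear(b,d), clear(d,b), clear(d,d), clear(d,e), clear(e,e), clear(f,d), holds(e), marked(e)}

free(e,e); tag(e); move(d,b)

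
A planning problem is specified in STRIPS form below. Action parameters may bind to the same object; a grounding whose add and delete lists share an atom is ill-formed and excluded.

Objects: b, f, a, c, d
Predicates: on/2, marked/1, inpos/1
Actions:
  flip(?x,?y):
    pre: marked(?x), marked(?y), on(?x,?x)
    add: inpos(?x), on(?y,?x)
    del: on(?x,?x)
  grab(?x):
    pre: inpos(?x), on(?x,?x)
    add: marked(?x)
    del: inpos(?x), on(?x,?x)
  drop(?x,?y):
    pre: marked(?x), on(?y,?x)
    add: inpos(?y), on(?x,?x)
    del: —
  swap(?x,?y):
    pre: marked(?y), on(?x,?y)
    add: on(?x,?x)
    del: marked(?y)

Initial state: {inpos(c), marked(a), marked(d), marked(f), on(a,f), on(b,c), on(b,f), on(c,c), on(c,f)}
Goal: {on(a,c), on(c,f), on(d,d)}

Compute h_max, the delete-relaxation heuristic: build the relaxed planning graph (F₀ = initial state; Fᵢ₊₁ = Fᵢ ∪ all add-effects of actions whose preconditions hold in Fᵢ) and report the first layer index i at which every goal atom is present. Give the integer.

3

F0 = init (9 atoms)
F1 = F0 ∪ {inpos(a), inpos(b), marked(c), on(a,a), on(b,b), on(f,f)}  (15 atoms)
F2 = F1 ∪ {inpos(f), marked(b), on(a,c), on(c,a), on(d,a), on(d,c), on(d,f), on(f,a), on(f,c)}  (24 atoms)
F3 = F2 ∪ {inpos(d), on(a,b), on(b,a), on(c,b), on(d,b), on(d,d), on(f,b)}  (31 atoms)
goal ⊆ F3  ⇒  h_max = 3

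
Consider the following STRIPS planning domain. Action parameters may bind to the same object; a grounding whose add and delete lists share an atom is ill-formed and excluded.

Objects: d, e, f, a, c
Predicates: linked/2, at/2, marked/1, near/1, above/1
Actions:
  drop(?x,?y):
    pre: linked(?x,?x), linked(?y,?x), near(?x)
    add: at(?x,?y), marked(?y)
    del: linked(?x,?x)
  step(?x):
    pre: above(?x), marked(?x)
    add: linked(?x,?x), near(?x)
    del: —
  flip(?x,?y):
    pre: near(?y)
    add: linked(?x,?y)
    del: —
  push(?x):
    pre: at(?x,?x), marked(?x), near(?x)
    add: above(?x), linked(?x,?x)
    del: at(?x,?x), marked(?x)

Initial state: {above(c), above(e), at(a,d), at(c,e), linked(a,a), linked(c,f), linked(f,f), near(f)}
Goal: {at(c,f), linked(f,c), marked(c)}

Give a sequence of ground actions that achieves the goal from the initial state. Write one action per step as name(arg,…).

1. drop(f,c)  →  {above(c), above(e), at(a,d), at(c,e), at(f,c), linked(a,a), linked(c,f), marked(c), near(f)}
2. step(c)  →  {above(c), above(e), at(a,d), at(c,e), at(f,c), linked(a,a), linked(c,c), linked(c,f), marked(c), near(c), near(f)}
3. flip(f,c)  →  {above(c), above(e), at(a,d), at(c,e), at(f,c), linked(a,a), linked(c,c), linked(c,f), linked(f,c), marked(c), near(c), near(f)}
4. drop(c,f)  →  {above(c), above(e), at(a,d), at(c,e), at(c,f), at(f,c), linked(a,a), linked(c,f), linked(f,c), marked(c), marked(f), near(c), near(f)}

drop(f,c); step(c); flip(f,c); drop(c,f)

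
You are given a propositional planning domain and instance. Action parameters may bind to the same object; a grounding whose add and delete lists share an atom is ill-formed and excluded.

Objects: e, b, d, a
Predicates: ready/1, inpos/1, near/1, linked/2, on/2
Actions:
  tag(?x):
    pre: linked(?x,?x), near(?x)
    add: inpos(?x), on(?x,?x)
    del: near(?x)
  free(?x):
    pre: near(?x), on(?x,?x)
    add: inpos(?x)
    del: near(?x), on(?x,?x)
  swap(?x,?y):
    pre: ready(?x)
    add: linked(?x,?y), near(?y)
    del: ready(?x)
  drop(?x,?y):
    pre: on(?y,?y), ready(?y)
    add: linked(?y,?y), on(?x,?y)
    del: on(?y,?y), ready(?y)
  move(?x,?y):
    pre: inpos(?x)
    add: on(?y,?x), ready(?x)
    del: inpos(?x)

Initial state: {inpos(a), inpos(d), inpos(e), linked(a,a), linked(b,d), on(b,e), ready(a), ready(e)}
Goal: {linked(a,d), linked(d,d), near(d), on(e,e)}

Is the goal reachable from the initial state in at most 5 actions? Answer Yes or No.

Yes

1. swap(a,d)  →  {inpos(a), inpos(d), inpos(e), linked(a,a), linked(a,d), linked(b,d), near(d), on(b,e), ready(e)}
2. move(e,e)  →  {inpos(a), inpos(d), linked(a,a), linked(a,d), linked(b,d), near(d), on(b,e), on(e,e), ready(e)}
3. move(d,e)  →  {inpos(a), linked(a,a), linked(a,d), linked(b,d), near(d), on(b,e), on(e,d), on(e,e), ready(d), ready(e)}
4. swap(d,d)  →  {inpos(a), linked(a,a), linked(a,d), linked(b,d), linked(d,d), near(d), on(b,e), on(e,d), on(e,e), ready(e)}
optimal plan length = 4; 4 ≤ 5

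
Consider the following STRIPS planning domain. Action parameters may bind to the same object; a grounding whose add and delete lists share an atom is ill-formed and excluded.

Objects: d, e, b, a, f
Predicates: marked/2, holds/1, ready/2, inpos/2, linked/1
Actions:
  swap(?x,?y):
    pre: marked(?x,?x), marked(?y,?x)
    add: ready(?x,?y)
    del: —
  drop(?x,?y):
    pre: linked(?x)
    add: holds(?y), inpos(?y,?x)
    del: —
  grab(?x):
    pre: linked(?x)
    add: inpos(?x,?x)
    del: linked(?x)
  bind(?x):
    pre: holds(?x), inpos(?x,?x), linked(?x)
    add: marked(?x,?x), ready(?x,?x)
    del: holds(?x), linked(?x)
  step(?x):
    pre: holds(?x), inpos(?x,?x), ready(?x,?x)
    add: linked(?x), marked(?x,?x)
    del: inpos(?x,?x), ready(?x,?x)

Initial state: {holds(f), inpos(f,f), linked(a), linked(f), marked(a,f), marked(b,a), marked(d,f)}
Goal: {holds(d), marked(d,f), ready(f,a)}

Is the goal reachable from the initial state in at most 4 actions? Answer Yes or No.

1. drop(a,d)  →  {holds(d), holds(f), inpos(d,a), inpos(f,f), linked(a), linked(f), marked(a,f), marked(b,a), marked(d,f)}
2. bind(f)  →  {holds(d), inpos(d,a), inpos(f,f), linked(a), marked(a,f), marked(b,a), marked(d,f), marked(f,f), ready(f,f)}
3. swap(f,a)  →  {holds(d), inpos(d,a), inpos(f,f), linked(a), marked(a,f), marked(b,a), marked(d,f), marked(f,f), ready(f,a), ready(f,f)}
optimal plan length = 3; 3 ≤ 4

Yes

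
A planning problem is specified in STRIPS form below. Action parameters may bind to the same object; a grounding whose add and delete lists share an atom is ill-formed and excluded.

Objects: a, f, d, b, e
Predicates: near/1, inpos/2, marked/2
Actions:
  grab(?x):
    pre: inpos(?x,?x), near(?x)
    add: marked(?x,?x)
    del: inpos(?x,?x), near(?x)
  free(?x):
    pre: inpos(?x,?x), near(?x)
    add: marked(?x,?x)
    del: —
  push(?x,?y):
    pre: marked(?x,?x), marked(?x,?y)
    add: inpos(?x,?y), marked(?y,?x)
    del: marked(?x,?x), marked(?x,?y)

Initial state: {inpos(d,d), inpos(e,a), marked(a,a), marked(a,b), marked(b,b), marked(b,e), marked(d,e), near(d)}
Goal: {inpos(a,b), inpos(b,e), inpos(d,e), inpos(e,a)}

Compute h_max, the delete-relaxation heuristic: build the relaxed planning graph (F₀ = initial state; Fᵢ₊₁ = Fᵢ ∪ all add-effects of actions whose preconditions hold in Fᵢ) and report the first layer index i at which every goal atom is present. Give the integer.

F0 = init (8 atoms)
F1 = F0 ∪ {inpos(a,b), inpos(b,e), marked(b,a), marked(d,d), marked(e,b)}  (13 atoms)
F2 = F1 ∪ {inpos(b,a), inpos(d,e), marked(e,d)}  (16 atoms)
goal ⊆ F2  ⇒  h_max = 2

2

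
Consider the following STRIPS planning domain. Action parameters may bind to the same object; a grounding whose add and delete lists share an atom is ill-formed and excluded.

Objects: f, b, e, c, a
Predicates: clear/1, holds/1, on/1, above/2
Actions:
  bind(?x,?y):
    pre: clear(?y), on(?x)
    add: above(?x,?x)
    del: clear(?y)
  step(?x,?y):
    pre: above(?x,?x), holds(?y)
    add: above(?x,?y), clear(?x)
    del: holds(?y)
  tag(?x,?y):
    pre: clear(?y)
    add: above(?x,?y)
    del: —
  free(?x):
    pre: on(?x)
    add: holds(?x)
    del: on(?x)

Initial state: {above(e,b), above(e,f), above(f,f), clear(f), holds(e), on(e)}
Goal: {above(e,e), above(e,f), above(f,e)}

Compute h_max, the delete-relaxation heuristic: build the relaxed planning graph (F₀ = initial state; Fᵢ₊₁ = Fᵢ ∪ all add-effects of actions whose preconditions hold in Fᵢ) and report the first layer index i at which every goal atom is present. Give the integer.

1

F0 = init (6 atoms)
F1 = F0 ∪ {above(a,f), above(b,f), above(c,f), above(e,e), above(f,e)}  (11 atoms)
goal ⊆ F1  ⇒  h_max = 1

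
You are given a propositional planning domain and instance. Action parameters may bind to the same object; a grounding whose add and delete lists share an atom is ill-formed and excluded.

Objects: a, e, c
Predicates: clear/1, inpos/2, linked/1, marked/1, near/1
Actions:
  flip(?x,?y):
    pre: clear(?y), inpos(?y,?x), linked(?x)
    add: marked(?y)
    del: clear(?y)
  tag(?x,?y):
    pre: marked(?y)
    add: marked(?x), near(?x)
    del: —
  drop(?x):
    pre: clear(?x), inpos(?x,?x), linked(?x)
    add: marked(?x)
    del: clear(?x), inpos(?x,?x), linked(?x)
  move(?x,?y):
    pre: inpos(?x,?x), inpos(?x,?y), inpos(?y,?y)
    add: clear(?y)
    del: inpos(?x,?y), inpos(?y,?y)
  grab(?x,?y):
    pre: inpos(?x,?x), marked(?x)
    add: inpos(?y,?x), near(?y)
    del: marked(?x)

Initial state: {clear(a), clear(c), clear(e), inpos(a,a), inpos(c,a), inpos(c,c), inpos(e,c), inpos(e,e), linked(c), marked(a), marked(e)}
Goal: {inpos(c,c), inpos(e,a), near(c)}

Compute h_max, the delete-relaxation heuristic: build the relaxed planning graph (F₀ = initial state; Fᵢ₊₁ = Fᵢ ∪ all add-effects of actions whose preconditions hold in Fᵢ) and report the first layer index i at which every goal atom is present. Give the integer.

F0 = init (11 atoms)
F1 = F0 ∪ {inpos(a,e), inpos(c,e), inpos(e,a), marked(c), near(a), near(c), near(e)}  (18 atoms)
goal ⊆ F1  ⇒  h_max = 1

1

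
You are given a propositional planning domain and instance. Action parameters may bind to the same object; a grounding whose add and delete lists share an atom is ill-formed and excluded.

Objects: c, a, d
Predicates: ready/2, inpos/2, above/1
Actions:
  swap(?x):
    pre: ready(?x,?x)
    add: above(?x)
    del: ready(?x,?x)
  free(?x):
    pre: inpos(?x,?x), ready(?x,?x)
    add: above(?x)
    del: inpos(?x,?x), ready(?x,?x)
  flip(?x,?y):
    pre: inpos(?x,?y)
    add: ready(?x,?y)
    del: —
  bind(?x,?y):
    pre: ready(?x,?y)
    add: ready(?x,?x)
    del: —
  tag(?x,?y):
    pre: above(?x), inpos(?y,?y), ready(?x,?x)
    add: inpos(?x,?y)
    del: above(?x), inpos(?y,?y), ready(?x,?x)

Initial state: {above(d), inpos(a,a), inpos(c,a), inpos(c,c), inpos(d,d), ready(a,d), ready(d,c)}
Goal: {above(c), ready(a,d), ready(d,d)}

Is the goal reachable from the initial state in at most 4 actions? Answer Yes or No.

1. flip(c,c)  →  {above(d), inpos(a,a), inpos(c,a), inpos(c,c), inpos(d,d), ready(a,d), ready(c,c), ready(d,c)}
2. swap(c)  →  {above(c), above(d), inpos(a,a), inpos(c,a), inpos(c,c), inpos(d,d), ready(a,d), ready(d,c)}
3. flip(d,d)  →  {above(c), above(d), inpos(a,a), inpos(c,a), inpos(c,c), inpos(d,d), ready(a,d), ready(d,c), ready(d,d)}
optimal plan length = 3; 3 ≤ 4

Yes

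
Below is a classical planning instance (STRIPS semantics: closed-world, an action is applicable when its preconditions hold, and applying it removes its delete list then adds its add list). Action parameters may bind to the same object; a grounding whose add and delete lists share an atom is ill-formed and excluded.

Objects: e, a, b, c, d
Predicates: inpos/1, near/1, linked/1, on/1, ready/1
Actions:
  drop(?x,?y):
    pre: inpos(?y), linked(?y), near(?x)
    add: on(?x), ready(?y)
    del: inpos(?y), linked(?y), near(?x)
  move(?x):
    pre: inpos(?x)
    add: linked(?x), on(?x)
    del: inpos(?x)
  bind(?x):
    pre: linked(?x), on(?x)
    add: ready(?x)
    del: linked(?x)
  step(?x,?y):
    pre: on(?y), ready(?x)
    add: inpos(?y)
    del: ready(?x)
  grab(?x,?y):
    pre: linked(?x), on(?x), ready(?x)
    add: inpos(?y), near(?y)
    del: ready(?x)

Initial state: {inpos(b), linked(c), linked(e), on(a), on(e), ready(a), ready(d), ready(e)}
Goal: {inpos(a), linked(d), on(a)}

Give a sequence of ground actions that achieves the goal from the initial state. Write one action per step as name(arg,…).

step(a,a); grab(e,d); move(d)

1. step(a,a)  →  {inpos(a), inpos(b), linked(c), linked(e), on(a), on(e), ready(d), ready(e)}
2. grab(e,d)  →  {inpos(a), inpos(b), inpos(d), linked(c), linked(e), near(d), on(a), on(e), ready(d)}
3. move(d)  →  {inpos(a), inpos(b), linked(c), linked(d), linked(e), near(d), on(a), on(d), on(e), ready(d)}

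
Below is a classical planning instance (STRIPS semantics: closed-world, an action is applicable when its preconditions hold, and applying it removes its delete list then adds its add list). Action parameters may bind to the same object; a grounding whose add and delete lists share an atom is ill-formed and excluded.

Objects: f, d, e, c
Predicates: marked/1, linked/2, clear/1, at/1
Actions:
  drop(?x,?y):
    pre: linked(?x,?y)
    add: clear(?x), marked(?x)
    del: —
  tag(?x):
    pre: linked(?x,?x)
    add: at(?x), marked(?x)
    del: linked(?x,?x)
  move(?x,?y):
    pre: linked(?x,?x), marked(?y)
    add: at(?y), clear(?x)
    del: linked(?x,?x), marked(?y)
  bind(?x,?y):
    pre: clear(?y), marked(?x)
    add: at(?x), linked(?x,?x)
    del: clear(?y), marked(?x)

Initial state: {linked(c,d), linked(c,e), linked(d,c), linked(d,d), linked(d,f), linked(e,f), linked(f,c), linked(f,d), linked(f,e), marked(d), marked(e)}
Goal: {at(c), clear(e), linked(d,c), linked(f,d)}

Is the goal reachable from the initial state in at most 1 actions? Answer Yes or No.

1. drop(e,f)  →  {clear(e), linked(c,d), linked(c,e), linked(d,c), linked(d,d), linked(d,f), linked(e,f), linked(f,c), linked(f,d), linked(f,e), marked(d), marked(e)}
2. drop(c,d)  →  {clear(c), clear(e), linked(c,d), linked(c,e), linked(d,c), linked(d,d), linked(d,f), linked(e,f), linked(f,c), linked(f,d), linked(f,e), marked(c), marked(d), marked(e)}
3. move(d,c)  →  {at(c), clear(c), clear(d), clear(e), linked(c,d), linked(c,e), linked(d,c), linked(d,f), linked(e,f), linked(f,c), linked(f,d), linked(f,e), marked(d), marked(e)}
optimal plan length = 3; 3 > 1

No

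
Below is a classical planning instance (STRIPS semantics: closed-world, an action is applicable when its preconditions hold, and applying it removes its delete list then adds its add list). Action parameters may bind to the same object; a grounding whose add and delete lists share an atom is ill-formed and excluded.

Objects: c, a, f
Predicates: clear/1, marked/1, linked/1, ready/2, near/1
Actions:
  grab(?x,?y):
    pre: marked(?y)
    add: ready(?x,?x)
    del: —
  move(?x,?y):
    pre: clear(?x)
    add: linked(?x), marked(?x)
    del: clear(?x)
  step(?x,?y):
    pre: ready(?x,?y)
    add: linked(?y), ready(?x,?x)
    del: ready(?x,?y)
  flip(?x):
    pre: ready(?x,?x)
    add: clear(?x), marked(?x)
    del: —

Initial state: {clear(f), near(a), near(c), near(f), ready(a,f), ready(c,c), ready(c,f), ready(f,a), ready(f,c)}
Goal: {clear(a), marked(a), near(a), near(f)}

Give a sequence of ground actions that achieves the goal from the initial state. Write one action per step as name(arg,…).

1. step(a,f)  →  {clear(f), linked(f), near(a), near(c), near(f), ready(a,a), ready(c,c), ready(c,f), ready(f,a), ready(f,c)}
2. flip(a)  →  {clear(a), clear(f), linked(f), marked(a), near(a), near(c), near(f), ready(a,a), ready(c,c), ready(c,f), ready(f,a), ready(f,c)}

step(a,f); flip(a)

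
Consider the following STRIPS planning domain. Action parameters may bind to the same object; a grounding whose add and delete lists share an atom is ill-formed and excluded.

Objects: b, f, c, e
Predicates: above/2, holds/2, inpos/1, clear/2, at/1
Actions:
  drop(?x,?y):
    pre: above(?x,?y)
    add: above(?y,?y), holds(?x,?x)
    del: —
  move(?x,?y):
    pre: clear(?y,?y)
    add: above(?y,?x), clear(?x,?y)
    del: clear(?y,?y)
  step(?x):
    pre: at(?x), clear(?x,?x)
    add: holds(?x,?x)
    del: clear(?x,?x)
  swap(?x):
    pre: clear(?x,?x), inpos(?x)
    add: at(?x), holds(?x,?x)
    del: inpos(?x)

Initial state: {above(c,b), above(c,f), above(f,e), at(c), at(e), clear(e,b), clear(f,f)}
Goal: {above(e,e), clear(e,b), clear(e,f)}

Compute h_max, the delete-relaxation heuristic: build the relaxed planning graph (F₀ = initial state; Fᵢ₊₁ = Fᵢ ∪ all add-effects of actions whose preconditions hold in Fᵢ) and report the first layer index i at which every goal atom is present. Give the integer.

1

F0 = init (7 atoms)
F1 = F0 ∪ {above(b,b), above(e,e), above(f,b), above(f,c), above(f,f), clear(b,f), clear(c,f), clear(e,f), holds(c,c), holds(f,f)}  (17 atoms)
goal ⊆ F1  ⇒  h_max = 1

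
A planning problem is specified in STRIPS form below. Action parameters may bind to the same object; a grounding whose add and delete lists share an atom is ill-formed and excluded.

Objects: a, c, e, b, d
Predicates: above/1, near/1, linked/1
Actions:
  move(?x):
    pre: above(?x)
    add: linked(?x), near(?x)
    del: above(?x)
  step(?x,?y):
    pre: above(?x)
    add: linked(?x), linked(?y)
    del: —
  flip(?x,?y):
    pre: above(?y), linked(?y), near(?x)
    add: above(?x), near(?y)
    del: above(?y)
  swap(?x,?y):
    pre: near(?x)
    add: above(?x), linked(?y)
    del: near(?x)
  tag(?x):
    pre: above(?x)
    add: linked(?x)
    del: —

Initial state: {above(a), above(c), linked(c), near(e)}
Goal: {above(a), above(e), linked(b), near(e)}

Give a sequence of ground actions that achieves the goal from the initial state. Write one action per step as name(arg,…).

1. step(a,b)  →  {above(a), above(c), linked(a), linked(b), linked(c), near(e)}
2. flip(e,c)  →  {above(a), above(e), linked(a), linked(b), linked(c), near(c), near(e)}

step(a,b); flip(e,c)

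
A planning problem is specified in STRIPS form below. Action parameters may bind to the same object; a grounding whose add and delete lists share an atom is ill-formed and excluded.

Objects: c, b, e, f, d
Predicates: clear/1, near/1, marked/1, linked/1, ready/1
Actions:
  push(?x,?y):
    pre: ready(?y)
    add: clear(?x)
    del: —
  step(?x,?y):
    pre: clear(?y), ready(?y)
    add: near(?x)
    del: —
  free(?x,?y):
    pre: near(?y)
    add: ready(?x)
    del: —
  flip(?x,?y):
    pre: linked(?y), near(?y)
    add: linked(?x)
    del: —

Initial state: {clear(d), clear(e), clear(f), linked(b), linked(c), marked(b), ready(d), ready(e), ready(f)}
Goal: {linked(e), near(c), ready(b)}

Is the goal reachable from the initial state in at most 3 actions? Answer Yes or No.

Yes

1. step(c,e)  →  {clear(d), clear(e), clear(f), linked(b), linked(c), marked(b), near(c), ready(d), ready(e), ready(f)}
2. free(b,c)  →  {clear(d), clear(e), clear(f), linked(b), linked(c), marked(b), near(c), ready(b), ready(d), ready(e), ready(f)}
3. flip(e,c)  →  {clear(d), clear(e), clear(f), linked(b), linked(c), linked(e), marked(b), near(c), ready(b), ready(d), ready(e), ready(f)}
optimal plan length = 3; 3 ≤ 3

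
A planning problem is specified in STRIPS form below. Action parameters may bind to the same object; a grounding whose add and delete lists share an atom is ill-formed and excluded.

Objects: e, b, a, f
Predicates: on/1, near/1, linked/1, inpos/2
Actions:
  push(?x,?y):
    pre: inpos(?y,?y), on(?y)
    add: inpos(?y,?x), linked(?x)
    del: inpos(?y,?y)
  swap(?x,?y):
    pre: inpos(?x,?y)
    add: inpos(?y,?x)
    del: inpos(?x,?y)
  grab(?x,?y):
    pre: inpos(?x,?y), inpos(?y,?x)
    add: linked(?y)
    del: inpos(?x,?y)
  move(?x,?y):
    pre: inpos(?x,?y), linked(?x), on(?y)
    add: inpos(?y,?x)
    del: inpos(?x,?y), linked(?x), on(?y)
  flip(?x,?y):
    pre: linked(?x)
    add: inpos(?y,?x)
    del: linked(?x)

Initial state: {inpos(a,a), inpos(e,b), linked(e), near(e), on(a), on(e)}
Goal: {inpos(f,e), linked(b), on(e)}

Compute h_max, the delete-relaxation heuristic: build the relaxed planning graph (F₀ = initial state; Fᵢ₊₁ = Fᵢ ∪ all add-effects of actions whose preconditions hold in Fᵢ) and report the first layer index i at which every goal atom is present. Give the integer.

F0 = init (6 atoms)
F1 = F0 ∪ {inpos(a,b), inpos(a,e), inpos(a,f), inpos(b,e), inpos(e,e), inpos(f,e), linked(a), linked(b), linked(f)}  (15 atoms)
goal ⊆ F1  ⇒  h_max = 1

1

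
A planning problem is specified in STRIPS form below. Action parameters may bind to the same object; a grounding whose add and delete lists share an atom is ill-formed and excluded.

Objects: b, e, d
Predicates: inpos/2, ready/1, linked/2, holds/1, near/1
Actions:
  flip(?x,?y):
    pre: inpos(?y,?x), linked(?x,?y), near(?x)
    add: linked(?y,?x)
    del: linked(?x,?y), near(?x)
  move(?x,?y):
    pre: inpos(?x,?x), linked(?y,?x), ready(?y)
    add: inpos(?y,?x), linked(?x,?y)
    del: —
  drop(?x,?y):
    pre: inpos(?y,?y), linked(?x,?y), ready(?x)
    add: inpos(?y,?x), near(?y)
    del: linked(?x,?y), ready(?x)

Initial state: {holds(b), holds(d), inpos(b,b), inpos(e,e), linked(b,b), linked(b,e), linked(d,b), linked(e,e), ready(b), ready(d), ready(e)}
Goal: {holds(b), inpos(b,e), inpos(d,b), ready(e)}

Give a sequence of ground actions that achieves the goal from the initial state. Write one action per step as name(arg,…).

1. move(b,d)  →  {holds(b), holds(d), inpos(b,b), inpos(d,b), inpos(e,e), linked(b,b), linked(b,d), linked(b,e), linked(d,b), linked(e,e), ready(b), ready(d), ready(e)}
2. move(e,b)  →  {holds(b), holds(d), inpos(b,b), inpos(b,e), inpos(d,b), inpos(e,e), linked(b,b), linked(b,d), linked(b,e), linked(d,b), linked(e,b), linked(e,e), ready(b), ready(d), ready(e)}

move(b,d); move(e,b)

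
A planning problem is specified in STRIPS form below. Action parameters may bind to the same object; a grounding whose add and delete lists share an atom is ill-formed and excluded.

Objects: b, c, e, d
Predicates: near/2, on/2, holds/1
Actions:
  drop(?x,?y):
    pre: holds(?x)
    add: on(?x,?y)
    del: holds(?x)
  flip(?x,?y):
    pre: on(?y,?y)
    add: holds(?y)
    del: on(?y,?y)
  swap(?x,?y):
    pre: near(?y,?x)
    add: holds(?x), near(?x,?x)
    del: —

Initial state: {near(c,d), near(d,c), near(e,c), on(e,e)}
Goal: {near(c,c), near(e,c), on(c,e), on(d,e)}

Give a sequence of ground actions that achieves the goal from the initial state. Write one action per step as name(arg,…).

swap(c,e); drop(c,e); swap(d,c); drop(d,e)

1. swap(c,e)  →  {holds(c), near(c,c), near(c,d), near(d,c), near(e,c), on(e,e)}
2. drop(c,e)  →  {near(c,c), near(c,d), near(d,c), near(e,c), on(c,e), on(e,e)}
3. swap(d,c)  →  {holds(d), near(c,c), near(c,d), near(d,c), near(d,d), near(e,c), on(c,e), on(e,e)}
4. drop(d,e)  →  {near(c,c), near(c,d), near(d,c), near(d,d), near(e,c), on(c,e), on(d,e), on(e,e)}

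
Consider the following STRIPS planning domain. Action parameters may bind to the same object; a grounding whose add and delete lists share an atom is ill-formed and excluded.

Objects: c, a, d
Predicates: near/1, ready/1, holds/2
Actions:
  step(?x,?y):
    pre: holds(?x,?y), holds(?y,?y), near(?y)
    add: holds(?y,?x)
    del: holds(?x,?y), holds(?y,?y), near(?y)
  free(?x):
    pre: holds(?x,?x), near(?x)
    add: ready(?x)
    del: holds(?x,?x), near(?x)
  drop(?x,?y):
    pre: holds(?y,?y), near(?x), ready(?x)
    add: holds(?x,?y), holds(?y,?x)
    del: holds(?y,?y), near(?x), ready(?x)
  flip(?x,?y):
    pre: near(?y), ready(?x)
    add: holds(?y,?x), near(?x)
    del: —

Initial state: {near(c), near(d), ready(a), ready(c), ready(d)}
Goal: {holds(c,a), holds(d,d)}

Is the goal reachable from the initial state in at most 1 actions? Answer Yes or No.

No

1. flip(a,c)  →  {holds(c,a), near(a), near(c), near(d), ready(a), ready(c), ready(d)}
2. flip(d,d)  →  {holds(c,a), holds(d,d), near(a), near(c), near(d), ready(a), ready(c), ready(d)}
optimal plan length = 2; 2 > 1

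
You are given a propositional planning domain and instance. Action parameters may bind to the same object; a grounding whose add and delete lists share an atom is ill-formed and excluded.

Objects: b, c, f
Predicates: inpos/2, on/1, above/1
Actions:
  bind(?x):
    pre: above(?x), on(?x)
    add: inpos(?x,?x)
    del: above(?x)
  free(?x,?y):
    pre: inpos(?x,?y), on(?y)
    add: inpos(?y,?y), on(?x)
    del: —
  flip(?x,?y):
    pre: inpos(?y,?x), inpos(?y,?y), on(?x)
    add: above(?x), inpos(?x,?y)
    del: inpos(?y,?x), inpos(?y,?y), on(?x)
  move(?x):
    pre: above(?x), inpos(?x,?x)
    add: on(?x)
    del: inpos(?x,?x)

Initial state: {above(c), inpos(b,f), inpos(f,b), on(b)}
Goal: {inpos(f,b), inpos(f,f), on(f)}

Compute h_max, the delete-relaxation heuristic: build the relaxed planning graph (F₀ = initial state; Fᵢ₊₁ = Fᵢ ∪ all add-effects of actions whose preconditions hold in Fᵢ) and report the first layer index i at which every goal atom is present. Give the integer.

2

F0 = init (4 atoms)
F1 = F0 ∪ {inpos(b,b), on(f)}  (6 atoms)
F2 = F1 ∪ {above(f), inpos(f,f)}  (8 atoms)
goal ⊆ F2  ⇒  h_max = 2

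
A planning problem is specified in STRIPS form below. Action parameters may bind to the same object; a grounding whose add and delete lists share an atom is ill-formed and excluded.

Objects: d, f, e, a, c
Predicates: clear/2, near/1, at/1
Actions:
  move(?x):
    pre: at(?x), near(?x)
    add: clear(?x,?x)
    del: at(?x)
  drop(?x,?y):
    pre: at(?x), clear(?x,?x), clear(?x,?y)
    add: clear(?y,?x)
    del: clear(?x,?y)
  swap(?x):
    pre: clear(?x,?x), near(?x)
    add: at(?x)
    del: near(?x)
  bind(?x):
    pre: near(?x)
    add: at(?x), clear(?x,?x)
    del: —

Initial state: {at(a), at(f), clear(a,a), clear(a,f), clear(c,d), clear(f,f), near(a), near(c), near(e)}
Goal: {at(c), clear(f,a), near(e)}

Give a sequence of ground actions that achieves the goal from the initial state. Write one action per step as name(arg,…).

drop(a,f); bind(c)

1. drop(a,f)  →  {at(a), at(f), clear(a,a), clear(c,d), clear(f,a), clear(f,f), near(a), near(c), near(e)}
2. bind(c)  →  {at(a), at(c), at(f), clear(a,a), clear(c,c), clear(c,d), clear(f,a), clear(f,f), near(a), near(c), near(e)}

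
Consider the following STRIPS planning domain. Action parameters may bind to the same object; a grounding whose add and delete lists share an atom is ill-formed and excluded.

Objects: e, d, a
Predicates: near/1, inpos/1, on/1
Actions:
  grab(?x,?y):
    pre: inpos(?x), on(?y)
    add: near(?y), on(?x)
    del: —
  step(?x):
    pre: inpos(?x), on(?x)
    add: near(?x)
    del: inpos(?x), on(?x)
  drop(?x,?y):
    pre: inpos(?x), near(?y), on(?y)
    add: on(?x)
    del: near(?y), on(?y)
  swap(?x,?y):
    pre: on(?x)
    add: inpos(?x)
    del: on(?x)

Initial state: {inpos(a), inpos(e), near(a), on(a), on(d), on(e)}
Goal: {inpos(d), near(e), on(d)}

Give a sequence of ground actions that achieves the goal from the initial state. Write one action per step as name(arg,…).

1. swap(d,e)  →  {inpos(a), inpos(d), inpos(e), near(a), on(a), on(e)}
2. grab(d,e)  →  {inpos(a), inpos(d), inpos(e), near(a), near(e), on(a), on(d), on(e)}

swap(d,e); grab(d,e)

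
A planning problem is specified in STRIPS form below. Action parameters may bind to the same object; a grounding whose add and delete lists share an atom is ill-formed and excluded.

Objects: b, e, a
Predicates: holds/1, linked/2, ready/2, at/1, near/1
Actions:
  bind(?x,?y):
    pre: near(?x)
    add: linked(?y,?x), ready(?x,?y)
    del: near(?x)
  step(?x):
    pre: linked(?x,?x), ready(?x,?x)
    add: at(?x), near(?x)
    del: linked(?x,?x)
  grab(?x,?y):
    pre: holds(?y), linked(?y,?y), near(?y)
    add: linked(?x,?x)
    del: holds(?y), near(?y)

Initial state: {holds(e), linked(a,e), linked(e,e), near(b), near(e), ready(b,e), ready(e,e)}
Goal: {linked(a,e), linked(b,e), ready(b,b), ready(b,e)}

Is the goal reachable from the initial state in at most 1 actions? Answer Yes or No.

1. bind(b,b)  →  {holds(e), linked(a,e), linked(b,b), linked(e,e), near(e), ready(b,b), ready(b,e), ready(e,e)}
2. bind(e,b)  →  {holds(e), linked(a,e), linked(b,b), linked(b,e), linked(e,e), ready(b,b), ready(b,e), ready(e,b), ready(e,e)}
optimal plan length = 2; 2 > 1

No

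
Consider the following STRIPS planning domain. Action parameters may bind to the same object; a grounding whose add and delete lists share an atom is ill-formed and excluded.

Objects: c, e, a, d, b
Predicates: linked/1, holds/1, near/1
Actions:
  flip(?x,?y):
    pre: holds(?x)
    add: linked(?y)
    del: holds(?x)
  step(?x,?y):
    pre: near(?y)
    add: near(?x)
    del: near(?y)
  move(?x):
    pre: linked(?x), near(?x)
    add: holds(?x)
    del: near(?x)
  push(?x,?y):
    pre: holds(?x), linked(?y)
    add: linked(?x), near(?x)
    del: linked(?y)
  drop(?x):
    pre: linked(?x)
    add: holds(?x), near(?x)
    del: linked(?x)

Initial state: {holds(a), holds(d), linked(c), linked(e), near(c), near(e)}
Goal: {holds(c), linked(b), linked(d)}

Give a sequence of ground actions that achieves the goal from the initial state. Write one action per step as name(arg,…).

flip(a,d); flip(d,b); move(c)

1. flip(a,d)  →  {holds(d), linked(c), linked(d), linked(e), near(c), near(e)}
2. flip(d,b)  →  {linked(b), linked(c), linked(d), linked(e), near(c), near(e)}
3. move(c)  →  {holds(c), linked(b), linked(c), linked(d), linked(e), near(e)}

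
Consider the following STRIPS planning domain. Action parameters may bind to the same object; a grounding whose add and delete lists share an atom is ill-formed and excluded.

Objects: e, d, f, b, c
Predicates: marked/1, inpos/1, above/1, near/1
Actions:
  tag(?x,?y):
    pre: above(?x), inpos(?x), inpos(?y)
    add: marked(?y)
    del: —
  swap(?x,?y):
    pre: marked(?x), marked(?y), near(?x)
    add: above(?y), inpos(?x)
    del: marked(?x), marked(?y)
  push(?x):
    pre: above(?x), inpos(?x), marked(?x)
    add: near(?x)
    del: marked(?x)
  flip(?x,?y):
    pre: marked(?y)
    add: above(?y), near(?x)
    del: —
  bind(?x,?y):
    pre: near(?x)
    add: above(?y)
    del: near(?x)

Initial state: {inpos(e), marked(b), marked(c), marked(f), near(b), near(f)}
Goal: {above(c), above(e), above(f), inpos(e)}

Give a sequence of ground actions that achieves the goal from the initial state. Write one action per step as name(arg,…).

1. swap(f,f)  →  {above(f), inpos(e), inpos(f), marked(b), marked(c), near(b), near(f)}
2. swap(b,c)  →  {above(c), above(f), inpos(b), inpos(e), inpos(f), near(b), near(f)}
3. bind(f,e)  →  {above(c), above(e), above(f), inpos(b), inpos(e), inpos(f), near(b)}

swap(f,f); swap(b,c); bind(f,e)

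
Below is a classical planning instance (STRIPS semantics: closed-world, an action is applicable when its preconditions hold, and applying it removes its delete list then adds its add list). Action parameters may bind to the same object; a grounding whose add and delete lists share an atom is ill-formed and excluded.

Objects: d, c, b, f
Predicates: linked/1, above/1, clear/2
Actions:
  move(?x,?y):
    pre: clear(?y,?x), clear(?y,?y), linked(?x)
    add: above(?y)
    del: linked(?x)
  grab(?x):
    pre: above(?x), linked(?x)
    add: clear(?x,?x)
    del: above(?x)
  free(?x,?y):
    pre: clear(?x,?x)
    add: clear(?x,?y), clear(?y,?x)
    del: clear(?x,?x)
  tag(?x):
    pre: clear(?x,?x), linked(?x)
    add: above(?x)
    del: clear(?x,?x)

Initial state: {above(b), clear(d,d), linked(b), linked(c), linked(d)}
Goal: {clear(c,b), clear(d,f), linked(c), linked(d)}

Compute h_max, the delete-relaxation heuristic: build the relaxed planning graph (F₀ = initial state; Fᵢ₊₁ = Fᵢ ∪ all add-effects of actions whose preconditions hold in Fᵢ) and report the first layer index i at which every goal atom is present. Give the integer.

F0 = init (5 atoms)
F1 = F0 ∪ {above(d), clear(b,b), clear(b,d), clear(c,d), clear(d,b), clear(d,c), clear(d,f), clear(f,d)}  (13 atoms)
F2 = F1 ∪ {clear(b,c), clear(b,f), clear(c,b), clear(f,b)}  (17 atoms)
goal ⊆ F2  ⇒  h_max = 2

2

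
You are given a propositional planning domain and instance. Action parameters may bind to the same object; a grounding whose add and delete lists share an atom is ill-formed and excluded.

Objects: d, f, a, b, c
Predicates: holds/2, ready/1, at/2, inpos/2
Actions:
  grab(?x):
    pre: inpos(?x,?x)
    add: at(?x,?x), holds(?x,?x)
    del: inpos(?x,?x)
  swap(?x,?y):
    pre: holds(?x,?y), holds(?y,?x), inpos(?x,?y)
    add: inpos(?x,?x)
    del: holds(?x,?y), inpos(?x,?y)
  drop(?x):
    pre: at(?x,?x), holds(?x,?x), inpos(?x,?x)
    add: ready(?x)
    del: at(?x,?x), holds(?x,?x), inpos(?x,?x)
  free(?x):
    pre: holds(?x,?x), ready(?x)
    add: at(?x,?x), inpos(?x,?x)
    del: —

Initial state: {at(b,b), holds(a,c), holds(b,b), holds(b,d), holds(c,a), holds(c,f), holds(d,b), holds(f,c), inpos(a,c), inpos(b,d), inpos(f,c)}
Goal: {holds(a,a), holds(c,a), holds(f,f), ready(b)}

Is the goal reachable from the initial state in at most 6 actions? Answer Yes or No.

Yes

1. swap(f,c)  →  {at(b,b), holds(a,c), holds(b,b), holds(b,d), holds(c,a), holds(c,f), holds(d,b), inpos(a,c), inpos(b,d), inpos(f,f)}
2. grab(f)  →  {at(b,b), at(f,f), holds(a,c), holds(b,b), holds(b,d), holds(c,a), holds(c,f), holds(d,b), holds(f,f), inpos(a,c), inpos(b,d)}
3. swap(a,c)  →  {at(b,b), at(f,f), holds(b,b), holds(b,d), holds(c,a), holds(c,f), holds(d,b), holds(f,f), inpos(a,a), inpos(b,d)}
4. grab(a)  →  {at(a,a), at(b,b), at(f,f), holds(a,a), holds(b,b), holds(b,d), holds(c,a), holds(c,f), holds(d,b), holds(f,f), inpos(b,d)}
5. swap(b,d)  →  {at(a,a), at(b,b), at(f,f), holds(a,a), holds(b,b), holds(c,a), holds(c,f), holds(d,b), holds(f,f), inpos(b,b)}
6. drop(b)  →  {at(a,a), at(f,f), holds(a,a), holds(c,a), holds(c,f), holds(d,b), holds(f,f), ready(b)}
optimal plan length = 6; 6 ≤ 6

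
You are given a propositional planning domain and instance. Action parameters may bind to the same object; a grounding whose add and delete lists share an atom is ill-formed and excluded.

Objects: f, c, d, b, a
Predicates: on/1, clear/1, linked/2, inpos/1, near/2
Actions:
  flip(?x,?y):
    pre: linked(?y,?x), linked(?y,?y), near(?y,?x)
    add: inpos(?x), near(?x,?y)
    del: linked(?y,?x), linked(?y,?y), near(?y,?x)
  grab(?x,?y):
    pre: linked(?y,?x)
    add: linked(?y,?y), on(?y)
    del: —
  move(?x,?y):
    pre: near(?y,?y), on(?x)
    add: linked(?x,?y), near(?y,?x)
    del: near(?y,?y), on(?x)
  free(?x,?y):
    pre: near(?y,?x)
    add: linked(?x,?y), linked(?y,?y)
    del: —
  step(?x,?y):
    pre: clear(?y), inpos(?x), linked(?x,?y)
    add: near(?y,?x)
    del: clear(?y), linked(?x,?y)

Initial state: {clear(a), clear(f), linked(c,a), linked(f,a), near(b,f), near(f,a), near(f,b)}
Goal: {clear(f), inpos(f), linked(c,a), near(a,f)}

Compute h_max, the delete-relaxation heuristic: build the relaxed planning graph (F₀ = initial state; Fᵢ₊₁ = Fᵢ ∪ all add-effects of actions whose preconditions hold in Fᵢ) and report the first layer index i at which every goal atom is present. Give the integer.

2

F0 = init (7 atoms)
F1 = F0 ∪ {linked(a,f), linked(b,b), linked(b,f), linked(c,c), linked(f,b), linked(f,f), on(c), on(f)}  (15 atoms)
F2 = F1 ∪ {inpos(a), inpos(b), inpos(f), linked(a,a), near(a,f), on(a), on(b)}  (22 atoms)
goal ⊆ F2  ⇒  h_max = 2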